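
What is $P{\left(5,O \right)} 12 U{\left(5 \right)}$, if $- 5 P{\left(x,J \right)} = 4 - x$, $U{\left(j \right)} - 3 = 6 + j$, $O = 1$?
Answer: $\frac{168}{5} \approx 33.6$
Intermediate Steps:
$U{\left(j \right)} = 9 + j$ ($U{\left(j \right)} = 3 + \left(6 + j\right) = 9 + j$)
$P{\left(x,J \right)} = - \frac{4}{5} + \frac{x}{5}$ ($P{\left(x,J \right)} = - \frac{4 - x}{5} = - \frac{4}{5} + \frac{x}{5}$)
$P{\left(5,O \right)} 12 U{\left(5 \right)} = \left(- \frac{4}{5} + \frac{1}{5} \cdot 5\right) 12 \left(9 + 5\right) = \left(- \frac{4}{5} + 1\right) 12 \cdot 14 = \frac{1}{5} \cdot 12 \cdot 14 = \frac{12}{5} \cdot 14 = \frac{168}{5}$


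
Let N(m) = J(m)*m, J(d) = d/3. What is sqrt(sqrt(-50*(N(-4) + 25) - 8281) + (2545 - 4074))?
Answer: sqrt(-13761 + 3*I*sqrt(88179))/3 ≈ 1.265 + 39.123*I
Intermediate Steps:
J(d) = d/3 (J(d) = d*(1/3) = d/3)
N(m) = m**2/3 (N(m) = (m/3)*m = m**2/3)
sqrt(sqrt(-50*(N(-4) + 25) - 8281) + (2545 - 4074)) = sqrt(sqrt(-50*((1/3)*(-4)**2 + 25) - 8281) + (2545 - 4074)) = sqrt(sqrt(-50*((1/3)*16 + 25) - 8281) - 1529) = sqrt(sqrt(-50*(16/3 + 25) - 8281) - 1529) = sqrt(sqrt(-50*91/3 - 8281) - 1529) = sqrt(sqrt(-4550/3 - 8281) - 1529) = sqrt(sqrt(-29393/3) - 1529) = sqrt(I*sqrt(88179)/3 - 1529) = sqrt(-1529 + I*sqrt(88179)/3)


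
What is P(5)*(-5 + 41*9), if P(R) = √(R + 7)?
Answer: 728*√3 ≈ 1260.9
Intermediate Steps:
P(R) = √(7 + R)
P(5)*(-5 + 41*9) = √(7 + 5)*(-5 + 41*9) = √12*(-5 + 369) = (2*√3)*364 = 728*√3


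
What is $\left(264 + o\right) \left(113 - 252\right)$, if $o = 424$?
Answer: $-95632$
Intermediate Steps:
$\left(264 + o\right) \left(113 - 252\right) = \left(264 + 424\right) \left(113 - 252\right) = 688 \left(-139\right) = -95632$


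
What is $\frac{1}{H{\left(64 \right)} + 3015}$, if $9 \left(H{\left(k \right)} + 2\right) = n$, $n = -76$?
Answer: $\frac{9}{27041} \approx 0.00033283$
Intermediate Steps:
$H{\left(k \right)} = - \frac{94}{9}$ ($H{\left(k \right)} = -2 + \frac{1}{9} \left(-76\right) = -2 - \frac{76}{9} = - \frac{94}{9}$)
$\frac{1}{H{\left(64 \right)} + 3015} = \frac{1}{- \frac{94}{9} + 3015} = \frac{1}{\frac{27041}{9}} = \frac{9}{27041}$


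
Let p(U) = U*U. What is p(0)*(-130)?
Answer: 0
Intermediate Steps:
p(U) = U²
p(0)*(-130) = 0²*(-130) = 0*(-130) = 0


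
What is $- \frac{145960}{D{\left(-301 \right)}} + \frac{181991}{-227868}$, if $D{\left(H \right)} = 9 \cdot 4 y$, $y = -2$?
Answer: $\frac{1385271247}{683604} \approx 2026.4$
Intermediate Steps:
$D{\left(H \right)} = -72$ ($D{\left(H \right)} = 9 \cdot 4 \left(-2\right) = 36 \left(-2\right) = -72$)
$- \frac{145960}{D{\left(-301 \right)}} + \frac{181991}{-227868} = - \frac{145960}{-72} + \frac{181991}{-227868} = \left(-145960\right) \left(- \frac{1}{72}\right) + 181991 \left(- \frac{1}{227868}\right) = \frac{18245}{9} - \frac{181991}{227868} = \frac{1385271247}{683604}$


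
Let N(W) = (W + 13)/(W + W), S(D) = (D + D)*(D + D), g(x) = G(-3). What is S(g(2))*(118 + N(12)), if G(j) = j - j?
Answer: 0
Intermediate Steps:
G(j) = 0
g(x) = 0
S(D) = 4*D**2 (S(D) = (2*D)*(2*D) = 4*D**2)
N(W) = (13 + W)/(2*W) (N(W) = (13 + W)/((2*W)) = (13 + W)*(1/(2*W)) = (13 + W)/(2*W))
S(g(2))*(118 + N(12)) = (4*0**2)*(118 + (1/2)*(13 + 12)/12) = (4*0)*(118 + (1/2)*(1/12)*25) = 0*(118 + 25/24) = 0*(2857/24) = 0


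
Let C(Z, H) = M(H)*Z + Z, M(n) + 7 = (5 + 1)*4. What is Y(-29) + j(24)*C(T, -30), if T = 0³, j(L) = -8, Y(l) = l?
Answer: -29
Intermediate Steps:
M(n) = 17 (M(n) = -7 + (5 + 1)*4 = -7 + 6*4 = -7 + 24 = 17)
T = 0
C(Z, H) = 18*Z (C(Z, H) = 17*Z + Z = 18*Z)
Y(-29) + j(24)*C(T, -30) = -29 - 144*0 = -29 - 8*0 = -29 + 0 = -29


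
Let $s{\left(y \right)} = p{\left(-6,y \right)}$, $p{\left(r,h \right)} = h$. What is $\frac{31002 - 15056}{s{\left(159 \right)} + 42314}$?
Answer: $\frac{15946}{42473} \approx 0.37544$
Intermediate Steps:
$s{\left(y \right)} = y$
$\frac{31002 - 15056}{s{\left(159 \right)} + 42314} = \frac{31002 - 15056}{159 + 42314} = \frac{15946}{42473}$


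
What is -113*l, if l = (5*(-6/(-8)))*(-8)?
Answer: 3390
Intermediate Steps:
l = -30 (l = (5*(-6*(-⅛)))*(-8) = (5*(¾))*(-8) = (15/4)*(-8) = -30)
-113*l = -113*(-30) = 3390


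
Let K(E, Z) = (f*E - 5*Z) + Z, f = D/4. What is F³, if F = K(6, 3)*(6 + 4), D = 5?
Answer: -91125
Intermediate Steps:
f = 5/4 ≈ 1.2500
K(E, Z) = -4*Z + 5*E/4 (K(E, Z) = (5*E/4 - 5*Z) + Z = (-5*Z + 5*E/4) + Z = -4*Z + 5*E/4)
F = -45 (F = (-4*3 + (5/4)*6)*(6 + 4) = (-12 + 15/2)*10 = -9/2*10 = -45)
F³ = (-45)³ = -91125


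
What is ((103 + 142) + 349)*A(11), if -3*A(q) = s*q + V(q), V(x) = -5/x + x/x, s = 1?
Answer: -2286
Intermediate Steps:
V(x) = 1 - 5/x (V(x) = -5/x + 1 = 1 - 5/x)
A(q) = -q/3 - (-5 + q)/(3*q) (A(q) = -(1*q + (-5 + q)/q)/3 = -(q + (-5 + q)/q)/3 = -q/3 - (-5 + q)/(3*q))
((103 + 142) + 349)*A(11) = ((103 + 142) + 349)*((⅓)*(5 - 1*11 - 1*11²)/11) = (245 + 349)*((⅓)*(1/11)*(5 - 11 - 1*121)) = 594*((⅓)*(1/11)*(5 - 11 - 121)) = 594*((⅓)*(1/11)*(-127)) = 594*(-127/33) = -2286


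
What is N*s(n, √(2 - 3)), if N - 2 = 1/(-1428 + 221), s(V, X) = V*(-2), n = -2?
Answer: 9652/1207 ≈ 7.9967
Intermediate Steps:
s(V, X) = -2*V
N = 2413/1207 (N = 2 + 1/(-1428 + 221) = 2 + 1/(-1207) = 2 - 1/1207 = 2413/1207 ≈ 1.9992)
N*s(n, √(2 - 3)) = 2413*(-2*(-2))/1207 = (2413/1207)*4 = 9652/1207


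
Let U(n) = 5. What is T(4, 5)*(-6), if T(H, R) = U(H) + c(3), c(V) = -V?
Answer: -12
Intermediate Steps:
T(H, R) = 2 (T(H, R) = 5 - 1*3 = 5 - 3 = 2)
T(4, 5)*(-6) = 2*(-6) = -12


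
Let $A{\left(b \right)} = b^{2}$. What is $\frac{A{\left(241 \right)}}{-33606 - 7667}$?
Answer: $- \frac{58081}{41273} \approx -1.4072$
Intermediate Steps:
$\frac{A{\left(241 \right)}}{-33606 - 7667} = \frac{241^{2}}{-33606 - 7667} = \frac{58081}{-41273} = 58081 \left(- \frac{1}{41273}\right) = - \frac{58081}{41273}$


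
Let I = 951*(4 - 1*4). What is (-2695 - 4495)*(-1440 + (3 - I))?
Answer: 10332030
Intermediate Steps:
I = 0 (I = 951*(4 - 4) = 951*0 = 0)
(-2695 - 4495)*(-1440 + (3 - I)) = (-2695 - 4495)*(-1440 + (3 - 1*0)) = -7190*(-1440 + (3 + 0)) = -7190*(-1440 + 3) = -7190*(-1437) = 10332030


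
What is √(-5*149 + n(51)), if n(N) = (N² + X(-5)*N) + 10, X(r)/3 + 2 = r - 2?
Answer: √489 ≈ 22.113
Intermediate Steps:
X(r) = -12 + 3*r (X(r) = -6 + 3*(r - 2) = -6 + 3*(-2 + r) = -6 + (-6 + 3*r) = -12 + 3*r)
n(N) = 10 + N² - 27*N (n(N) = (N² + (-12 + 3*(-5))*N) + 10 = (N² + (-12 - 15)*N) + 10 = (N² - 27*N) + 10 = 10 + N² - 27*N)
√(-5*149 + n(51)) = √(-5*149 + (10 + 51² - 27*51)) = √(-745 + (10 + 2601 - 1377)) = √(-745 + 1234) = √489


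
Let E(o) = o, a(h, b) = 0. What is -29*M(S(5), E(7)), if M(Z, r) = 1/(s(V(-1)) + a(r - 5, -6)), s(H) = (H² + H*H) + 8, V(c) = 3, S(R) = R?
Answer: -29/26 ≈ -1.1154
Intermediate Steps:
s(H) = 8 + 2*H² (s(H) = (H² + H²) + 8 = 2*H² + 8 = 8 + 2*H²)
M(Z, r) = 1/26 (M(Z, r) = 1/((8 + 2*3²) + 0) = 1/((8 + 2*9) + 0) = 1/((8 + 18) + 0) = 1/(26 + 0) = 1/26)
-29*M(S(5), E(7)) = -29*1/26 = -29/26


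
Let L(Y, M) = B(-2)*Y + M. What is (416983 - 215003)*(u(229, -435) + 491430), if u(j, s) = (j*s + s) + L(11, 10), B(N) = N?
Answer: 79048508640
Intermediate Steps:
L(Y, M) = M - 2*Y (L(Y, M) = -2*Y + M = M - 2*Y)
u(j, s) = -12 + s + j*s (u(j, s) = (j*s + s) + (10 - 2*11) = (s + j*s) + (10 - 22) = (s + j*s) - 12 = -12 + s + j*s)
(416983 - 215003)*(u(229, -435) + 491430) = (416983 - 215003)*((-12 - 435 + 229*(-435)) + 491430) = 201980*((-12 - 435 - 99615) + 491430) = 201980*(-100062 + 491430) = 201980*391368 = 79048508640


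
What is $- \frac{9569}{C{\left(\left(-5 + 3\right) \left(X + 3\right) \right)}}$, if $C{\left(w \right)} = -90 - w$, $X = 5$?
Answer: $\frac{9569}{74} \approx 129.31$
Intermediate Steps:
$- \frac{9569}{C{\left(\left(-5 + 3\right) \left(X + 3\right) \right)}} = - \frac{9569}{-90 - \left(-5 + 3\right) \left(5 + 3\right)} = - \frac{9569}{-90 - \left(-2\right) 8} = - \frac{9569}{-90 - -16} = - \frac{9569}{-90 + 16} = - \frac{9569}{-74} = \left(-9569\right) \left(- \frac{1}{74}\right) = \frac{9569}{74}$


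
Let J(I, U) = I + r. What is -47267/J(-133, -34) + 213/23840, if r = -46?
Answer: 1126883407/4267360 ≈ 264.07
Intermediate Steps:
J(I, U) = -46 + I (J(I, U) = I - 46 = -46 + I)
-47267/J(-133, -34) + 213/23840 = -47267/(-46 - 133) + 213/23840 = -47267/(-179) + 213*(1/23840) = -47267*(-1/179) + 213/23840 = 47267/179 + 213/23840 = 1126883407/4267360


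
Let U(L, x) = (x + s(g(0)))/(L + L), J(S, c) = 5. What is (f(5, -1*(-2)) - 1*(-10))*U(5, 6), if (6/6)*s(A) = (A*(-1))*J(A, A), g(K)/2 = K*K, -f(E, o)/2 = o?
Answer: 18/5 ≈ 3.6000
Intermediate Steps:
f(E, o) = -2*o
g(K) = 2*K² (g(K) = 2*(K*K) = 2*K²)
s(A) = -5*A (s(A) = (A*(-1))*5 = -A*5 = -5*A)
U(L, x) = x/(2*L) (U(L, x) = (x - 10*0²)/(L + L) = (x - 10*0)/((2*L)) = (x - 5*0)*(1/(2*L)) = (x + 0)*(1/(2*L)) = x*(1/(2*L)) = x/(2*L))
(f(5, -1*(-2)) - 1*(-10))*U(5, 6) = (-(-2)*(-2) - 1*(-10))*((½)*6/5) = (-2*2 + 10)*((½)*6*(⅕)) = (-4 + 10)*(⅗) = 6*(⅗) = 18/5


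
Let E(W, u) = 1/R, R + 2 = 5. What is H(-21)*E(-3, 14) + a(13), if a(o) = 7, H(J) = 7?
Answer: 28/3 ≈ 9.3333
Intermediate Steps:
R = 3 (R = -2 + 5 = 3)
E(W, u) = 1/3
H(-21)*E(-3, 14) + a(13) = 7*(1/3) + 7 = 7/3 + 7 = 28/3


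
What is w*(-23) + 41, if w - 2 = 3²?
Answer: -212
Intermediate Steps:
w = 11 (w = 2 + 3² = 2 + 9 = 11)
w*(-23) + 41 = 11*(-23) + 41 = -253 + 41 = -212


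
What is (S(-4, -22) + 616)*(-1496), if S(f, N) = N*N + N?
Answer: -1612688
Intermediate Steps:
S(f, N) = N + N**2 (S(f, N) = N**2 + N = N + N**2)
(S(-4, -22) + 616)*(-1496) = (-22*(1 - 22) + 616)*(-1496) = (-22*(-21) + 616)*(-1496) = (462 + 616)*(-1496) = 1078*(-1496) = -1612688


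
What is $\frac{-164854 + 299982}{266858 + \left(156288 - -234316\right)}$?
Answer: $\frac{67564}{328731} \approx 0.20553$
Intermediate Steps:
$\frac{-164854 + 299982}{266858 + \left(156288 - -234316\right)} = \frac{135128}{266858 + \left(156288 + 234316\right)} = \frac{135128}{266858 + 390604} = \frac{135128}{657462} = 135128 \cdot \frac{1}{657462} = \frac{67564}{328731}$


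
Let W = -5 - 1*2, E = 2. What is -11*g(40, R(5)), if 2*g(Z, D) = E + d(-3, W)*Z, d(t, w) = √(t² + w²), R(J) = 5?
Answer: -11 - 220*√58 ≈ -1686.5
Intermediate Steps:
W = -7 (W = -5 - 2 = -7)
g(Z, D) = 1 + Z*√58/2 (g(Z, D) = (2 + √((-3)² + (-7)²)*Z)/2 = (2 + √(9 + 49)*Z)/2 = (2 + √58*Z)/2 = (2 + Z*√58)/2 = 1 + Z*√58/2)
-11*g(40, R(5)) = -11*(1 + (½)*40*√58) = -11*(1 + 20*√58) = -11 - 220*√58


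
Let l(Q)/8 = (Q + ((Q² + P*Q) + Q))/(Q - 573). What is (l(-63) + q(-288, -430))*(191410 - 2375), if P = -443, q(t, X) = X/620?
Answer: -248523369325/3286 ≈ -7.5631e+7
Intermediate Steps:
q(t, X) = X/620 (q(t, X) = X*(1/620) = X/620)
l(Q) = 8*(Q² - 441*Q)/(-573 + Q) (l(Q) = 8*((Q + ((Q² - 443*Q) + Q))/(Q - 573)) = 8*((Q + (Q² - 442*Q))/(-573 + Q)) = 8*((Q² - 441*Q)/(-573 + Q)) = 8*(Q² - 441*Q)/(-573 + Q))
(l(-63) + q(-288, -430))*(191410 - 2375) = (8*(-63)*(-441 - 63)/(-573 - 63) + (1/620)*(-430))*(191410 - 2375) = (8*(-63)*(-504)/(-636) - 43/62)*189035 = (8*(-63)*(-1/636)*(-504) - 43/62)*189035 = (-21168/53 - 43/62)*189035 = -1314695/3286*189035 = -248523369325/3286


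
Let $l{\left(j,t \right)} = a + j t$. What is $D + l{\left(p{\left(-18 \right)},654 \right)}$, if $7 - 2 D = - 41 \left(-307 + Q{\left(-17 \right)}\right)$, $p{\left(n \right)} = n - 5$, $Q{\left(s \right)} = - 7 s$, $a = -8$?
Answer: $- \frac{37801}{2} \approx -18901.0$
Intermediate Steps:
$p{\left(n \right)} = -5 + n$
$l{\left(j,t \right)} = -8 + j t$
$D = - \frac{7701}{2}$ ($D = \frac{7}{2} - \frac{\left(-41\right) \left(-307 - -119\right)}{2} = \frac{7}{2} - \frac{\left(-41\right) \left(-307 + 119\right)}{2} = \frac{7}{2} - \frac{\left(-41\right) \left(-188\right)}{2} = \frac{7}{2} - 3854 = - \frac{7701}{2} \approx -3850.5$)
$D + l{\left(p{\left(-18 \right)},654 \right)} = - \frac{7701}{2} + \left(-8 + \left(-5 - 18\right) 654\right) = - \frac{7701}{2} - 15050 = - \frac{37801}{2}$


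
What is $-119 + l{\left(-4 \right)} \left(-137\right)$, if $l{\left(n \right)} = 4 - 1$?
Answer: $-530$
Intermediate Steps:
$l{\left(n \right)} = 3$
$-119 + l{\left(-4 \right)} \left(-137\right) = -119 + 3 \left(-137\right) = -119 - 411 = -530$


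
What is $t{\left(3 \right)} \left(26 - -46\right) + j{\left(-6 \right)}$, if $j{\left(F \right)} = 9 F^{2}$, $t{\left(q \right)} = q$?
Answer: $540$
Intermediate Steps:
$t{\left(3 \right)} \left(26 - -46\right) + j{\left(-6 \right)} = 3 \left(26 - -46\right) + 9 \left(-6\right)^{2} = 3 \left(26 + 46\right) + 9 \cdot 36 = 3 \cdot 72 + 324 = 216 + 324 = 540$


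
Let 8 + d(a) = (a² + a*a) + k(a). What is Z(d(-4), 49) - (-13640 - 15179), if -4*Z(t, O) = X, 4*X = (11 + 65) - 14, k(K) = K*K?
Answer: 230521/8 ≈ 28815.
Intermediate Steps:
k(K) = K²
X = 31/2 (X = ((11 + 65) - 14)/4 = (76 - 14)/4 = (¼)*62 = 31/2 ≈ 15.500)
d(a) = -8 + 3*a² (d(a) = -8 + ((a² + a*a) + a²) = -8 + ((a² + a²) + a²) = -8 + (2*a² + a²) = -8 + 3*a²)
Z(t, O) = -31/8 (Z(t, O) = -¼*31/2 = -31/8)
Z(d(-4), 49) - (-13640 - 15179) = -31/8 - (-13640 - 15179) = -31/8 - 1*(-28819) = -31/8 + 28819 = 230521/8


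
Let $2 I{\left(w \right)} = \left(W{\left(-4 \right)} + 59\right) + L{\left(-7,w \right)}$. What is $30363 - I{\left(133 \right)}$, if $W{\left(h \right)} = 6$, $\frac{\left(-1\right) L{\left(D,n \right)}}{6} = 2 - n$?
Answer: $\frac{59875}{2} \approx 29938.0$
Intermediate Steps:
$L{\left(D,n \right)} = -12 + 6 n$ ($L{\left(D,n \right)} = - 6 \left(2 - n\right) = -12 + 6 n$)
$I{\left(w \right)} = \frac{53}{2} + 3 w$ ($I{\left(w \right)} = \frac{\left(6 + 59\right) + \left(-12 + 6 w\right)}{2} = \frac{65 + \left(-12 + 6 w\right)}{2} = \frac{53 + 6 w}{2} = \frac{53}{2} + 3 w$)
$30363 - I{\left(133 \right)} = 30363 - \left(\frac{53}{2} + 3 \cdot 133\right) = 30363 - \left(\frac{53}{2} + 399\right) = 30363 - \frac{851}{2} = \frac{59875}{2}$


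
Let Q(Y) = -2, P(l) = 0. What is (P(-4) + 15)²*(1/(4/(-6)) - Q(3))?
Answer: 225/2 ≈ 112.50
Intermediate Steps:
(P(-4) + 15)²*(1/(4/(-6)) - Q(3)) = (0 + 15)²*(1/(4/(-6)) - 1*(-2)) = 15²*(1/(4*(-⅙)) + 2) = 225*(1/(-⅔) + 2) = 225*(-3/2 + 2) = 225*(½) = 225/2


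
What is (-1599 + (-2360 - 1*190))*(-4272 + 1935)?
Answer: 9696213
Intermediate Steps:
(-1599 + (-2360 - 1*190))*(-4272 + 1935) = (-1599 + (-2360 - 190))*(-2337) = (-1599 - 2550)*(-2337) = -4149*(-2337) = 9696213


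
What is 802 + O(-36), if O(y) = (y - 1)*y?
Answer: 2134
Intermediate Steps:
O(y) = y*(-1 + y) (O(y) = (-1 + y)*y = y*(-1 + y))
802 + O(-36) = 802 - 36*(-1 - 36) = 802 - 36*(-37) = 802 + 1332 = 2134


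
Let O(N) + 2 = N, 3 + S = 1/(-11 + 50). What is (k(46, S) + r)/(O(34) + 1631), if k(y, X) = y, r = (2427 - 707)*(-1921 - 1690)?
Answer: -6210874/1663 ≈ -3734.7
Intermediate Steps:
S = -116/39 (S = -3 + 1/(-11 + 50) = -3 + 1/39 = -116/39 ≈ -2.9744)
r = -6210920 (r = 1720*(-3611) = -6210920)
O(N) = -2 + N
(k(46, S) + r)/(O(34) + 1631) = (46 - 6210920)/((-2 + 34) + 1631) = -6210874/(32 + 1631) = -6210874/1663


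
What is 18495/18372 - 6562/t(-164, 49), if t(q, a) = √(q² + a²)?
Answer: 6165/6124 - 6562*√29297/29297 ≈ -37.331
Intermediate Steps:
t(q, a) = √(a² + q²)
18495/18372 - 6562/t(-164, 49) = 18495/18372 - 6562/√(49² + (-164)²) = 18495*(1/18372) - 6562/√(2401 + 26896) = 6165/6124 - 6562*√29297/29297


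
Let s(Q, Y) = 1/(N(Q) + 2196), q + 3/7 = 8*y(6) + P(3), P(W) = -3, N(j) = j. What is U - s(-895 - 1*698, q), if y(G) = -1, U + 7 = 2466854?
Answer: 1487508740/603 ≈ 2.4668e+6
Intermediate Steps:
U = 2466847 (U = -7 + 2466854 = 2466847)
q = -80/7 (q = -3/7 + (8*(-1) - 3) = -3/7 + (-8 - 3) = -3/7 - 11 = -80/7 ≈ -11.429)
s(Q, Y) = 1/(2196 + Q) (s(Q, Y) = 1/(Q + 2196) = 1/(2196 + Q))
U - s(-895 - 1*698, q) = 2466847 - 1/(2196 + (-895 - 1*698)) = 2466847 - 1/(2196 + (-895 - 698)) = 2466847 - 1/(2196 - 1593) = 2466847 - 1/603 = 1487508740/603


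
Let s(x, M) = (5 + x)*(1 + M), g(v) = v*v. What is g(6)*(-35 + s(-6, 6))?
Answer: -1512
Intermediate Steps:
g(v) = v**2
s(x, M) = (1 + M)*(5 + x)
g(6)*(-35 + s(-6, 6)) = 6**2*(-35 + (5 - 6 + 5*6 + 6*(-6))) = 36*(-35 + (5 - 6 + 30 - 36)) = 36*(-35 - 7) = 36*(-42) = -1512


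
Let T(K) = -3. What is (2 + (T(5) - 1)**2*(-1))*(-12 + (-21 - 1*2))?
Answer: 490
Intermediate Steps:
(2 + (T(5) - 1)**2*(-1))*(-12 + (-21 - 1*2)) = (2 + (-3 - 1)**2*(-1))*(-12 + (-21 - 1*2)) = (2 + (-4)**2*(-1))*(-12 + (-21 - 2)) = (2 + 16*(-1))*(-12 - 23) = (2 - 16)*(-35) = -14*(-35) = 490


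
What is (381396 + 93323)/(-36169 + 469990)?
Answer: 474719/433821 ≈ 1.0943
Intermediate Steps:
(381396 + 93323)/(-36169 + 469990) = 474719/433821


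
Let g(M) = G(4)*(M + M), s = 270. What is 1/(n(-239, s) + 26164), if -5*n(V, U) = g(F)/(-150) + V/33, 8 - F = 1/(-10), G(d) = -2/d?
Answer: 82500/2158648609 ≈ 3.8218e-5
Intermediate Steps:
F = 81/10 (F = 8 - 1/(-10) = 8 - 1*(-⅒) = 8 + ⅒ = 81/10 ≈ 8.1000)
g(M) = -M (g(M) = (-2/4)*(M + M) = (-2*¼)*(2*M) = -M)
n(V, U) = -27/2500 - V/165 (n(V, U) = -(-1*81/10/(-150) + V/33)/5 = -(-81/10*(-1/150) + V*(1/33))/5 = -(27/500 + V/33)/5 = -27/2500 - V/165)
1/(n(-239, s) + 26164) = 1/((-27/2500 - 1/165*(-239)) + 26164) = 1/((-27/2500 + 239/165) + 26164) = 1/(118609/82500 + 26164) = 1/(2158648609/82500) = 82500/2158648609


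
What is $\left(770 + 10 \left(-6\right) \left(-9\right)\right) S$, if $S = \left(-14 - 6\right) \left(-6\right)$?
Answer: $157200$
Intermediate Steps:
$S = 120$ ($S = \left(-20\right) \left(-6\right) = 120$)
$\left(770 + 10 \left(-6\right) \left(-9\right)\right) S = \left(770 + 10 \left(-6\right) \left(-9\right)\right) 120 = \left(770 - -540\right) 120 = \left(770 + 540\right) 120 = 1310 \cdot 120 = 157200$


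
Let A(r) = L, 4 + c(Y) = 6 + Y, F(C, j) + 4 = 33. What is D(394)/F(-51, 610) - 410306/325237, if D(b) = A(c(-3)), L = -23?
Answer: -19379325/9431873 ≈ -2.0547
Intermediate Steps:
F(C, j) = 29 (F(C, j) = -4 + 33 = 29)
c(Y) = 2 + Y (c(Y) = -4 + (6 + Y) = 2 + Y)
A(r) = -23
D(b) = -23
D(394)/F(-51, 610) - 410306/325237 = -23/29 - 410306/325237 = -19379325/9431873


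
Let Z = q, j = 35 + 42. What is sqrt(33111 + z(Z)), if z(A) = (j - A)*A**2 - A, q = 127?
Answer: I*sqrt(773466) ≈ 879.47*I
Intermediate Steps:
j = 77
Z = 127
z(A) = -A + A**2*(77 - A) (z(A) = (77 - A)*A**2 - A = A**2*(77 - A) - A = -A + A**2*(77 - A))
sqrt(33111 + z(Z)) = sqrt(33111 + 127*(-1 - 1*127**2 + 77*127)) = sqrt(33111 + 127*(-1 - 1*16129 + 9779)) = sqrt(33111 + 127*(-1 - 16129 + 9779)) = sqrt(33111 + 127*(-6351)) = sqrt(33111 - 806577) = sqrt(-773466) = I*sqrt(773466)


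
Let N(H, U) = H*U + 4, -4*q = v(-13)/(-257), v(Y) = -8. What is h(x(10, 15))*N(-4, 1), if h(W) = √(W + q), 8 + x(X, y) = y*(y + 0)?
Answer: 0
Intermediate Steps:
q = -2/257 (q = -(-2)/(-257) = -(-2)*(-1)/257 = -¼*8/257 = -2/257 ≈ -0.0077821)
x(X, y) = -8 + y² (x(X, y) = -8 + y*(y + 0) = -8 + y*y = -8 + y²)
h(W) = √(-2/257 + W) (h(W) = √(W - 2/257) = √(-2/257 + W))
N(H, U) = 4 + H*U
h(x(10, 15))*N(-4, 1) = (√(-514 + 66049*(-8 + 15²))/257)*(4 - 4*1) = (√(-514 + 66049*(-8 + 225))/257)*(4 - 4) = (√(-514 + 66049*217)/257)*0 = (√(-514 + 14332633)/257)*0 = (√14332119/257)*0 = 0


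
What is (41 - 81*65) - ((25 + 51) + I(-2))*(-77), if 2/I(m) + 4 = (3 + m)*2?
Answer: 551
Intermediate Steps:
I(m) = 2/(2 + 2*m) (I(m) = 2/(-4 + (3 + m)*2) = 2/(-4 + (6 + 2*m)) = 2/(2 + 2*m))
(41 - 81*65) - ((25 + 51) + I(-2))*(-77) = (41 - 81*65) - ((25 + 51) + 1/(1 - 2))*(-77) = (41 - 5265) - (76 + 1/(-1))*(-77) = -5224 - (76 - 1)*(-77) = -5224 - 75*(-77) = -5224 - 1*(-5775) = -5224 + 5775 = 551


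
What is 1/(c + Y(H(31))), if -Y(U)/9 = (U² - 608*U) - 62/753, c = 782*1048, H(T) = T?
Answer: 251/246110455 ≈ 1.0199e-6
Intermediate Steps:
c = 819536
Y(U) = 186/251 - 9*U² + 5472*U (Y(U) = -9*((U² - 608*U) - 62/753) = -9*(-62/753 + U² - 608*U) = 186/251 - 9*U² + 5472*U)
1/(c + Y(H(31))) = 1/(819536 + (186/251 - 9*31² + 5472*31)) = 1/(819536 + (186/251 - 9*961 + 169632)) = 1/(819536 + (186/251 - 8649 + 169632)) = 1/(819536 + 40406919/251) = 1/(246110455/251) = 251/246110455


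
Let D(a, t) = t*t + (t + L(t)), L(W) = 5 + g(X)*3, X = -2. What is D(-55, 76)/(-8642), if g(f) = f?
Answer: -5851/8642 ≈ -0.67704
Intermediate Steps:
L(W) = -1 (L(W) = 5 - 2*3 = 5 - 6 = -1)
D(a, t) = -1 + t + t² (D(a, t) = t*t + (t - 1) = t² + (-1 + t) = -1 + t + t²)
D(-55, 76)/(-8642) = (-1 + 76 + 76²)/(-8642) = (-1 + 76 + 5776)*(-1/8642) = 5851*(-1/8642) = -5851/8642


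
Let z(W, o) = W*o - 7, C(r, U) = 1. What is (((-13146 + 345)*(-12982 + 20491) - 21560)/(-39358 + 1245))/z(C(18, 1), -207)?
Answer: -96144269/8156182 ≈ -11.788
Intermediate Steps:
z(W, o) = -7 + W*o
(((-13146 + 345)*(-12982 + 20491) - 21560)/(-39358 + 1245))/z(C(18, 1), -207) = (((-13146 + 345)*(-12982 + 20491) - 21560)/(-39358 + 1245))/(-7 + 1*(-207)) = ((-12801*7509 - 21560)/(-38113))/(-7 - 207) = ((-96122709 - 21560)*(-1/38113))/(-214) = -96144269*(-1/38113)*(-1/214) = (96144269/38113)*(-1/214) = -96144269/8156182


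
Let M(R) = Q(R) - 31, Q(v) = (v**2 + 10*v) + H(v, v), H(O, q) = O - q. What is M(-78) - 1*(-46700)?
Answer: 51973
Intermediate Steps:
Q(v) = v**2 + 10*v (Q(v) = (v**2 + 10*v) + (v - v) = (v**2 + 10*v) + 0 = v**2 + 10*v)
M(R) = -31 + R*(10 + R) (M(R) = R*(10 + R) - 31 = -31 + R*(10 + R))
M(-78) - 1*(-46700) = (-31 + (-78)**2 + 10*(-78)) - 1*(-46700) = (-31 + 6084 - 780) + 46700 = 5273 + 46700 = 51973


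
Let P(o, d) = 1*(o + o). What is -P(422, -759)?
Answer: -844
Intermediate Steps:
P(o, d) = 2*o (P(o, d) = 1*(2*o) = 2*o)
-P(422, -759) = -2*422 = -1*844 = -844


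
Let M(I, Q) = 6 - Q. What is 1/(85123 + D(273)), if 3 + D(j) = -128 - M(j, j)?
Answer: 1/85259 ≈ 1.1729e-5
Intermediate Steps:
D(j) = -137 + j (D(j) = -3 + (-128 - (6 - j)) = -3 + (-128 + (-6 + j)) = -3 + (-134 + j) = -137 + j)
1/(85123 + D(273)) = 1/(85123 + (-137 + 273)) = 1/(85123 + 136) = 1/85259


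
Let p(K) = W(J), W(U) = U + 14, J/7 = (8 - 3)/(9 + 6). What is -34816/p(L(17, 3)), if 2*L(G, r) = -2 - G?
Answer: -104448/49 ≈ -2131.6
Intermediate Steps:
J = 7/3 (J = 7*((8 - 3)/(9 + 6)) = 7*(5/15) = 7*(5*(1/15)) = 7*(⅓) = 7/3 ≈ 2.3333)
W(U) = 14 + U
L(G, r) = -1 - G/2 (L(G, r) = (-2 - G)/2 = -1 - G/2)
p(K) = 49/3 (p(K) = 14 + 7/3 = 49/3)
-34816/p(L(17, 3)) = -34816/49/3 = -34816*3/49 = -104448/49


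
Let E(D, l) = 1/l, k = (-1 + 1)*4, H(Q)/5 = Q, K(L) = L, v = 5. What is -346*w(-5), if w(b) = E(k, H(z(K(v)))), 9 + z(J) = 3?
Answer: 173/15 ≈ 11.533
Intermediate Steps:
z(J) = -6 (z(J) = -9 + 3 = -6)
H(Q) = 5*Q
k = 0 (k = 0*4 = 0)
w(b) = -1/30 (w(b) = 1/(5*(-6)) = 1/(-30) = -1/30)
-346*w(-5) = -346*(-1/30) = 173/15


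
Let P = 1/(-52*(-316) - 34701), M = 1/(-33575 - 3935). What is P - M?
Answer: -19241/685270190 ≈ -2.8078e-5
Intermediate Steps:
M = -1/37510 (M = 1/(-37510) = -1/37510 ≈ -2.6660e-5)
P = -1/18269 (P = 1/(16432 - 34701) = 1/(-18269) = -1/18269 ≈ -5.4738e-5)
P - M = -1/18269 - 1*(-1/37510) = -1/18269 + 1/37510 = -19241/685270190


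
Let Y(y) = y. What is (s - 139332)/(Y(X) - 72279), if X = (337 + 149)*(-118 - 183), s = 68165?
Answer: 71167/218565 ≈ 0.32561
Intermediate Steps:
X = -146286 (X = 486*(-301) = -146286)
(s - 139332)/(Y(X) - 72279) = (68165 - 139332)/(-146286 - 72279) = -71167/(-218565) = -71167*(-1/218565) = 71167/218565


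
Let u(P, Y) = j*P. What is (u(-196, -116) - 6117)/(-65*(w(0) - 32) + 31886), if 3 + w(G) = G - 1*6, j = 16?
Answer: -9253/34551 ≈ -0.26781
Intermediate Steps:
w(G) = -9 + G (w(G) = -3 + (G - 1*6) = -3 + (G - 6) = -3 + (-6 + G) = -9 + G)
u(P, Y) = 16*P
(u(-196, -116) - 6117)/(-65*(w(0) - 32) + 31886) = (16*(-196) - 6117)/(-65*((-9 + 0) - 32) + 31886) = (-3136 - 6117)/(-65*(-9 - 32) + 31886) = -9253/(-65*(-41) + 31886) = -9253/(2665 + 31886) = -9253/34551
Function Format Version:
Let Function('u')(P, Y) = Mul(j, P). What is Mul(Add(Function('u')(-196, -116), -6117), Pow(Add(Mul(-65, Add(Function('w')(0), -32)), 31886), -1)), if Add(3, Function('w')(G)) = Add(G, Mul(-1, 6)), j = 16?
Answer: Rational(-9253, 34551) ≈ -0.26781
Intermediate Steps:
Function('w')(G) = Add(-9, G) (Function('w')(G) = Add(-3, Add(G, Mul(-1, 6))) = Add(-3, Add(G, -6)) = Add(-3, Add(-6, G)) = Add(-9, G))
Function('u')(P, Y) = Mul(16, P)
Mul(Add(Function('u')(-196, -116), -6117), Pow(Add(Mul(-65, Add(Function('w')(0), -32)), 31886), -1)) = Mul(Add(Mul(16, -196), -6117), Pow(Add(Mul(-65, Add(Add(-9, 0), -32)), 31886), -1)) = Mul(Add(-3136, -6117), Pow(Add(Mul(-65, Add(-9, -32)), 31886), -1)) = Mul(-9253, Pow(Add(Mul(-65, -41), 31886), -1)) = Mul(-9253, Pow(Add(2665, 31886), -1)) = Mul(-9253, Pow(34551, -1)) = Mul(-9253, Rational(1, 34551)) = Rational(-9253, 34551)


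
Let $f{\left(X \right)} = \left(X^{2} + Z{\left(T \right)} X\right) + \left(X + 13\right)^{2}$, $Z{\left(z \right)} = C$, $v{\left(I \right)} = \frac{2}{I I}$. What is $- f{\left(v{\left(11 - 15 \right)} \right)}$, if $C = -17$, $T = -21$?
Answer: $- \frac{5445}{32} \approx -170.16$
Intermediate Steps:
$v{\left(I \right)} = \frac{2}{I^{2}}$
$Z{\left(z \right)} = -17$
$f{\left(X \right)} = X^{2} + \left(13 + X\right)^{2} - 17 X$ ($f{\left(X \right)} = \left(X^{2} - 17 X\right) + \left(X + 13\right)^{2} = \left(X^{2} - 17 X\right) + \left(13 + X\right)^{2} = X^{2} + \left(13 + X\right)^{2} - 17 X$)
$- f{\left(v{\left(11 - 15 \right)} \right)} = - (169 + 2 \left(\frac{2}{\left(11 - 15\right)^{2}}\right)^{2} + 9 \frac{2}{\left(11 - 15\right)^{2}}) = - (169 + 2 \left(\frac{2}{16}\right)^{2} + 9 \cdot \frac{2}{16}) = - (169 + 2 \left(2 \cdot \frac{1}{16}\right)^{2} + 9 \cdot 2 \cdot \frac{1}{16}) = - (169 + \frac{2}{64} + 9 \cdot \frac{1}{8}) = - (169 + 2 \cdot \frac{1}{64} + \frac{9}{8}) = - (169 + \frac{1}{32} + \frac{9}{8}) = \left(-1\right) \frac{5445}{32} = - \frac{5445}{32}$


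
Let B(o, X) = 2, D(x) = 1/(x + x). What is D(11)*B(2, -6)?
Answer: 1/11 ≈ 0.090909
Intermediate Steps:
D(x) = 1/(2*x)
D(11)*B(2, -6) = ((½)/11)*2 = ((½)*(1/11))*2 = (1/22)*2 = 1/11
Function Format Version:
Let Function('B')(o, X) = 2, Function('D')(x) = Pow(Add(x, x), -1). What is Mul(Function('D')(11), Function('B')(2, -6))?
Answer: Rational(1, 11) ≈ 0.090909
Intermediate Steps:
Function('D')(x) = Mul(Rational(1, 2), Pow(x, -1)) (Function('D')(x) = Pow(Mul(2, x), -1) = Mul(Rational(1, 2), Pow(x, -1)))
Mul(Function('D')(11), Function('B')(2, -6)) = Mul(Mul(Rational(1, 2), Pow(11, -1)), 2) = Mul(Mul(Rational(1, 2), Rational(1, 11)), 2) = Mul(Rational(1, 22), 2) = Rational(1, 11)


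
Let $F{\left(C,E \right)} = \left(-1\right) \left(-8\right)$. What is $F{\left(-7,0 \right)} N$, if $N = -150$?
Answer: $-1200$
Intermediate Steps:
$F{\left(C,E \right)} = 8$
$F{\left(-7,0 \right)} N = 8 \left(-150\right) = -1200$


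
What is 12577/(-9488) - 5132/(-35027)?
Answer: -391842163/332336176 ≈ -1.1791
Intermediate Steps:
12577/(-9488) - 5132/(-35027) = 12577*(-1/9488) - 5132*(-1/35027) = -12577/9488 + 5132/35027 = -391842163/332336176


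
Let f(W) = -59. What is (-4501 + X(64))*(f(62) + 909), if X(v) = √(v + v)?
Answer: -3825850 + 6800*√2 ≈ -3.8162e+6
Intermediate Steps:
X(v) = √2*√v (X(v) = √(2*v) = √2*√v)
(-4501 + X(64))*(f(62) + 909) = (-4501 + √2*√64)*(-59 + 909) = (-4501 + √2*8)*850 = (-4501 + 8*√2)*850 = -3825850 + 6800*√2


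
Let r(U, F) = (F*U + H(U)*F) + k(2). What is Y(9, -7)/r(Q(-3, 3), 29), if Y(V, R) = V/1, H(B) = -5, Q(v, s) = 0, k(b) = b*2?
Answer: -3/47 ≈ -0.063830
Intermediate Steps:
k(b) = 2*b
Y(V, R) = V (Y(V, R) = V*1 = V)
r(U, F) = 4 - 5*F + F*U (r(U, F) = (F*U - 5*F) + 2*2 = (-5*F + F*U) + 4 = 4 - 5*F + F*U)
Y(9, -7)/r(Q(-3, 3), 29) = 9/(4 - 5*29 + 29*0) = 9/(4 - 145 + 0) = 9/(-141) = 9*(-1/141) = -3/47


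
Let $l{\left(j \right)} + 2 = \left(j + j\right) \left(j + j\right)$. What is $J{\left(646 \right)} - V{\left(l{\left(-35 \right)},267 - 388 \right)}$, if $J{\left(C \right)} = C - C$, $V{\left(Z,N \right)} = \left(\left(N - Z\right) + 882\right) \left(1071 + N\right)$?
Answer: $3930150$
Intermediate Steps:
$l{\left(j \right)} = -2 + 4 j^{2}$ ($l{\left(j \right)} = -2 + \left(j + j\right) \left(j + j\right) = -2 + 2 j 2 j = -2 + 4 j^{2}$)
$V{\left(Z,N \right)} = \left(1071 + N\right) \left(882 + N - Z\right)$ ($V{\left(Z,N \right)} = \left(882 + N - Z\right) \left(1071 + N\right) = \left(1071 + N\right) \left(882 + N - Z\right)$)
$J{\left(C \right)} = 0$
$J{\left(646 \right)} - V{\left(l{\left(-35 \right)},267 - 388 \right)} = 0 - \left(944622 + \left(267 - 388\right)^{2} - 1071 \left(-2 + 4 \left(-35\right)^{2}\right) + 1953 \left(267 - 388\right) - \left(267 - 388\right) \left(-2 + 4 \left(-35\right)^{2}\right)\right) = 0 - \left(944622 + \left(-121\right)^{2} - 1071 \left(-2 + 4 \cdot 1225\right) + 1953 \left(-121\right) - - 121 \left(-2 + 4 \cdot 1225\right)\right) = 0 - \left(944622 + 14641 - 1071 \left(-2 + 4900\right) - 236313 - - 121 \left(-2 + 4900\right)\right) = 0 - \left(944622 + 14641 - 5245758 - 236313 - \left(-121\right) 4898\right) = 0 - \left(944622 + 14641 - 5245758 - 236313 + 592658\right) = 0 - -3930150 = 0 + 3930150 = 3930150$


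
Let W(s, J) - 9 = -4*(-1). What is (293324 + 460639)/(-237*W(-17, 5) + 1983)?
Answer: -251321/366 ≈ -686.67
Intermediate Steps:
W(s, J) = 13 (W(s, J) = 9 - 4*(-1) = 9 + 4 = 13)
(293324 + 460639)/(-237*W(-17, 5) + 1983) = (293324 + 460639)/(-237*13 + 1983) = 753963/(-3081 + 1983) = 753963/(-1098) = 753963*(-1/1098) = -251321/366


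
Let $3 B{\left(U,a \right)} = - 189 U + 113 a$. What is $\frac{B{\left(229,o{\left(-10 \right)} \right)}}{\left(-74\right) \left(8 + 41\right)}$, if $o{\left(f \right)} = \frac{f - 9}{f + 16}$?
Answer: $\frac{261833}{65268} \approx 4.0117$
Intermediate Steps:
$o{\left(f \right)} = \frac{-9 + f}{16 + f}$
$B{\left(U,a \right)} = - 63 U + \frac{113 a}{3}$ ($B{\left(U,a \right)} = \frac{- 189 U + 113 a}{3} = - 63 U + \frac{113 a}{3}$)
$\frac{B{\left(229,o{\left(-10 \right)} \right)}}{\left(-74\right) \left(8 + 41\right)} = \frac{\left(-63\right) 229 + \frac{113 \frac{-9 - 10}{16 - 10}}{3}}{\left(-74\right) \left(8 + 41\right)} = \frac{-14427 + \frac{113 \cdot \frac{1}{6} \left(-19\right)}{3}}{\left(-74\right) 49} = \frac{-14427 + \frac{113 \cdot \frac{1}{6} \left(-19\right)}{3}}{-3626} = \left(-14427 + \frac{113}{3} \left(- \frac{19}{6}\right)\right) \left(- \frac{1}{3626}\right) = \left(-14427 - \frac{2147}{18}\right) \left(- \frac{1}{3626}\right) = \left(- \frac{261833}{18}\right) \left(- \frac{1}{3626}\right) = \frac{261833}{65268}$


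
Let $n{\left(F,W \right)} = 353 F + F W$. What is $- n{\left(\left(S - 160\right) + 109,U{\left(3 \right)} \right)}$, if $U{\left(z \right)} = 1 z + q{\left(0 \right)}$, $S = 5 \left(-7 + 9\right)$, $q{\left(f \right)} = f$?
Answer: $14596$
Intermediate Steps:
$S = 10$ ($S = 5 \cdot 2 = 10$)
$U{\left(z \right)} = z$ ($U{\left(z \right)} = 1 z + 0 = z + 0 = z$)
$- n{\left(\left(S - 160\right) + 109,U{\left(3 \right)} \right)} = - \left(\left(10 - 160\right) + 109\right) \left(353 + 3\right) = - \left(-150 + 109\right) 356 = - \left(-41\right) 356 = \left(-1\right) \left(-14596\right) = 14596$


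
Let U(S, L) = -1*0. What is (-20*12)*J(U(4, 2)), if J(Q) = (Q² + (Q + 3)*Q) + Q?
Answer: 0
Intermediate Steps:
U(S, L) = 0
J(Q) = Q + Q² + Q*(3 + Q) (J(Q) = (Q² + (3 + Q)*Q) + Q = (Q² + Q*(3 + Q)) + Q = Q + Q² + Q*(3 + Q))
(-20*12)*J(U(4, 2)) = (-20*12)*(2*0*(2 + 0)) = -480*0*2 = -240*0 = 0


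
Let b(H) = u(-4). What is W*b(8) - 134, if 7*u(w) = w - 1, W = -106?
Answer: -408/7 ≈ -58.286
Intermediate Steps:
u(w) = -1/7 + w/7 (u(w) = (w - 1)/7 = (-1 + w)/7 = -1/7 + w/7)
b(H) = -5/7 (b(H) = -1/7 + (1/7)*(-4) = -1/7 - 4/7 = -5/7)
W*b(8) - 134 = -106*(-5/7) - 134 = 530/7 - 134 = -408/7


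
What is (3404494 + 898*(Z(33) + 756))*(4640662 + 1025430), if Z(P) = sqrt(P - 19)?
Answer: 23136818083144 + 5088150616*sqrt(14) ≈ 2.3156e+13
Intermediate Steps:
Z(P) = sqrt(-19 + P)
(3404494 + 898*(Z(33) + 756))*(4640662 + 1025430) = (3404494 + 898*(sqrt(-19 + 33) + 756))*(4640662 + 1025430) = (3404494 + 898*(sqrt(14) + 756))*5666092 = (3404494 + 898*(756 + sqrt(14)))*5666092 = (3404494 + (678888 + 898*sqrt(14)))*5666092 = (4083382 + 898*sqrt(14))*5666092 = 23136818083144 + 5088150616*sqrt(14)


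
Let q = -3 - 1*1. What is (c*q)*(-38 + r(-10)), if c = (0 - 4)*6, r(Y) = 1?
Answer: -3552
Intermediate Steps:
c = -24 (c = -4*6 = -24)
q = -4 (q = -3 - 1 = -4)
(c*q)*(-38 + r(-10)) = (-24*(-4))*(-38 + 1) = 96*(-37) = -3552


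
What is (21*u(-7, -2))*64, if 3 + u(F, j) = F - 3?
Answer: -17472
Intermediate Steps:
u(F, j) = -6 + F (u(F, j) = -3 + (F - 3) = -3 + (-3 + F) = -6 + F)
(21*u(-7, -2))*64 = (21*(-6 - 7))*64 = (21*(-13))*64 = -273*64 = -17472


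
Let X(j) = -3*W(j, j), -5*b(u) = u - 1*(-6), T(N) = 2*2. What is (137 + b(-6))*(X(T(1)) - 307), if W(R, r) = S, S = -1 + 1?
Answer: -42059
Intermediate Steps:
T(N) = 4
b(u) = -6/5 - u/5 (b(u) = -(u - 1*(-6))/5 = -(u + 6)/5 = -(6 + u)/5 = -6/5 - u/5)
S = 0
W(R, r) = 0
X(j) = 0 (X(j) = -3*0 = 0)
(137 + b(-6))*(X(T(1)) - 307) = (137 + (-6/5 - 1/5*(-6)))*(0 - 307) = (137 + (-6/5 + 6/5))*(-307) = (137 + 0)*(-307) = 137*(-307) = -42059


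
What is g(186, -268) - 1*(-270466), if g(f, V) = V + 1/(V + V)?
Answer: 144826127/536 ≈ 2.7020e+5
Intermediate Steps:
g(f, V) = V + 1/(2*V)
g(186, -268) - 1*(-270466) = (-268 + (1/2)/(-268)) - 1*(-270466) = (-268 + (1/2)*(-1/268)) + 270466 = (-268 - 1/536) + 270466 = -143649/536 + 270466 = 144826127/536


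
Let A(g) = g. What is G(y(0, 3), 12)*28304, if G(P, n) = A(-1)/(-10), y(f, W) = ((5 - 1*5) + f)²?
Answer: 14152/5 ≈ 2830.4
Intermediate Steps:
y(f, W) = f² (y(f, W) = ((5 - 5) + f)² = (0 + f)² = f²)
G(P, n) = ⅒ (G(P, n) = -1/(-10) = -1*(-⅒) = ⅒)
G(y(0, 3), 12)*28304 = (⅒)*28304 = 14152/5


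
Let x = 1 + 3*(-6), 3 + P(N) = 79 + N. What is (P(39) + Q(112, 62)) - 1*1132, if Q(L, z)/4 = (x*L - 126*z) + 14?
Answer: -39825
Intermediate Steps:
P(N) = 76 + N (P(N) = -3 + (79 + N) = 76 + N)
x = -17 (x = 1 - 18 = -17)
Q(L, z) = 56 - 504*z - 68*L (Q(L, z) = 4*((-17*L - 126*z) + 14) = 4*((-126*z - 17*L) + 14) = 4*(14 - 126*z - 17*L) = 56 - 504*z - 68*L)
(P(39) + Q(112, 62)) - 1*1132 = ((76 + 39) + (56 - 504*62 - 68*112)) - 1*1132 = (115 + (56 - 31248 - 7616)) - 1132 = (115 - 38808) - 1132 = -38693 - 1132 = -39825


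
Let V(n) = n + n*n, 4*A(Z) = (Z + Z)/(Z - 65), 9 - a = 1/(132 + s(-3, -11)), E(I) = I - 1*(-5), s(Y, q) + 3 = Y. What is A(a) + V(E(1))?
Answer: 591655/14114 ≈ 41.920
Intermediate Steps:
s(Y, q) = -3 + Y
E(I) = 5 + I (E(I) = I + 5 = 5 + I)
a = 1133/126 (a = 9 - 1/(132 + (-3 - 3)) = 9 - 1/(132 - 6) = 9 - 1/126 = 1133/126 ≈ 8.9921)
A(Z) = Z/(2*(-65 + Z)) (A(Z) = ((Z + Z)/(Z - 65))/4 = ((2*Z)/(-65 + Z))/4 = (2*Z/(-65 + Z))/4 = Z/(2*(-65 + Z)))
V(n) = n + n²
A(a) + V(E(1)) = (½)*(1133/126)/(-65 + 1133/126) + (5 + 1)*(1 + (5 + 1)) = (½)*(1133/126)/(-7057/126) + 6*(1 + 6) = (½)*(1133/126)*(-126/7057) + 6*7 = -1133/14114 + 42 = 591655/14114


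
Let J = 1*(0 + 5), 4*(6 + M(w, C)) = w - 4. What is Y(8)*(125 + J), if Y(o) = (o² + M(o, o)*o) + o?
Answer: 4160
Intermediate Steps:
M(w, C) = -7 + w/4 (M(w, C) = -6 + (w - 4)/4 = -6 + (-4 + w)/4 = -6 + (-1 + w/4) = -7 + w/4)
Y(o) = o + o² + o*(-7 + o/4) (Y(o) = (o² + (-7 + o/4)*o) + o = (o² + o*(-7 + o/4)) + o = o + o² + o*(-7 + o/4))
J = 5 (J = 1*5 = 5)
Y(8)*(125 + J) = ((¼)*8*(-24 + 5*8))*(125 + 5) = ((¼)*8*(-24 + 40))*130 = ((¼)*8*16)*130 = 32*130 = 4160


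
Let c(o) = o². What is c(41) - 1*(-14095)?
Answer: 15776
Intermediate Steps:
c(41) - 1*(-14095) = 41² - 1*(-14095) = 1681 + 14095 = 15776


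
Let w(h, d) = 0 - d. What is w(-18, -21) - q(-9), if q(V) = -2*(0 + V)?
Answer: 3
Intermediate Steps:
w(h, d) = -d
q(V) = -2*V
w(-18, -21) - q(-9) = -1*(-21) - (-2)*(-9) = 21 - 1*18 = 21 - 18 = 3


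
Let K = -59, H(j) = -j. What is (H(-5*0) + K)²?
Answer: 3481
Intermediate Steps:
(H(-5*0) + K)² = (-(-5)*0 - 59)² = (-1*0 - 59)² = (0 - 59)² = (-59)² = 3481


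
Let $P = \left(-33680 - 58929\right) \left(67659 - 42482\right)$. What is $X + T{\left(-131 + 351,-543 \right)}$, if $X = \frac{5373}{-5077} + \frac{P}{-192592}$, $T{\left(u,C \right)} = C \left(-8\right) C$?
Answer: $- \frac{2294565664761283}{977789584} \approx -2.3467 \cdot 10^{6}$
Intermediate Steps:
$P = -2331616793$ ($P = \left(-92609\right) 25177 = -2331616793$)
$T{\left(u,C \right)} = - 8 C^{2}$ ($T{\left(u,C \right)} = - 8 C C = - 8 C^{2}$)
$X = \frac{11836583661245}{977789584}$ ($X = \frac{5373}{-5077} - \frac{2331616793}{-192592} = 5373 \left(- \frac{1}{5077}\right) - - \frac{2331616793}{192592} = - \frac{5373}{5077} + \frac{2331616793}{192592} = \frac{11836583661245}{977789584} \approx 12105.0$)
$X + T{\left(-131 + 351,-543 \right)} = \frac{11836583661245}{977789584} - 8 \left(-543\right)^{2} = \frac{11836583661245}{977789584} - 2358792 = - \frac{2294565664761283}{977789584}$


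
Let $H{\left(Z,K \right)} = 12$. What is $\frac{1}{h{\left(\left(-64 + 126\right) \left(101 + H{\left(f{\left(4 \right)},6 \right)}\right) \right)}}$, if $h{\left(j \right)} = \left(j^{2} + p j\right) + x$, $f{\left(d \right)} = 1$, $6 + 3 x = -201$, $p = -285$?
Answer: $\frac{1}{47087257} \approx 2.1237 \cdot 10^{-8}$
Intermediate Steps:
$x = -69$ ($x = -2 + \frac{1}{3} \left(-201\right) = -2 - 67 = -69$)
$h{\left(j \right)} = -69 + j^{2} - 285 j$ ($h{\left(j \right)} = \left(j^{2} - 285 j\right) - 69 = -69 + j^{2} - 285 j$)
$\frac{1}{h{\left(\left(-64 + 126\right) \left(101 + H{\left(f{\left(4 \right)},6 \right)}\right) \right)}} = \frac{1}{-69 + \left(\left(-64 + 126\right) \left(101 + 12\right)\right)^{2} - 285 \left(-64 + 126\right) \left(101 + 12\right)} = \frac{1}{-69 + \left(62 \cdot 113\right)^{2} - 285 \cdot 62 \cdot 113} = \frac{1}{-69 + 7006^{2} - 1996710} = \frac{1}{-69 + 49084036 - 1996710} = \frac{1}{47087257}$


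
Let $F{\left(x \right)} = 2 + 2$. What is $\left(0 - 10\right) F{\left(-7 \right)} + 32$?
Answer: $-8$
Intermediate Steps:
$F{\left(x \right)} = 4$
$\left(0 - 10\right) F{\left(-7 \right)} + 32 = \left(0 - 10\right) 4 + 32 = \left(-10\right) 4 + 32 = -40 + 32 = -8$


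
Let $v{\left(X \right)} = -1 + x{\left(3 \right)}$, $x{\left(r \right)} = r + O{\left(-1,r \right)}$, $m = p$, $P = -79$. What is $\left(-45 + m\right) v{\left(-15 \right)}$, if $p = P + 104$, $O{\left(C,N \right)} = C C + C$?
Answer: $-40$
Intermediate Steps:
$O{\left(C,N \right)} = C + C^{2}$ ($O{\left(C,N \right)} = C^{2} + C = C + C^{2}$)
$p = 25$ ($p = -79 + 104 = 25$)
$m = 25$
$x{\left(r \right)} = r$ ($x{\left(r \right)} = r - \left(1 - 1\right) = r - 0 = r + 0 = r$)
$v{\left(X \right)} = 2$ ($v{\left(X \right)} = -1 + 3 = 2$)
$\left(-45 + m\right) v{\left(-15 \right)} = \left(-45 + 25\right) 2 = \left(-20\right) 2 = -40$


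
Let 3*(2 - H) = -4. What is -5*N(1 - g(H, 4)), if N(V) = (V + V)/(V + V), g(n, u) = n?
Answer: -5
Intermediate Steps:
H = 10/3 (H = 2 - 1/3*(-4) = 2 + 4/3 = 10/3 ≈ 3.3333)
N(V) = 1 (N(V) = (2*V)/((2*V)) = (2*V)*(1/(2*V)) = 1)
-5*N(1 - g(H, 4)) = -5*1 = -5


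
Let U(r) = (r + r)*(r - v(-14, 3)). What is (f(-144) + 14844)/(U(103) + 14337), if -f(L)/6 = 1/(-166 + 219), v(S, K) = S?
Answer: 87414/226363 ≈ 0.38617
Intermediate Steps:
f(L) = -6/53 (f(L) = -6/(-166 + 219) = -6/53)
U(r) = 2*r*(14 + r) (U(r) = (r + r)*(r - 1*(-14)) = (2*r)*(r + 14) = (2*r)*(14 + r) = 2*r*(14 + r))
(f(-144) + 14844)/(U(103) + 14337) = (-6/53 + 14844)/(2*103*(14 + 103) + 14337) = 786726/(53*(2*103*117 + 14337)) = 786726/(53*(24102 + 14337)) = (786726/53)/38439 = (786726/53)*(1/38439) = 87414/226363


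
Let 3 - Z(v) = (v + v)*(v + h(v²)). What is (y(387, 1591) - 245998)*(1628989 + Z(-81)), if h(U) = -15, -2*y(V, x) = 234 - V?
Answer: -396779584960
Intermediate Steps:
y(V, x) = -117 + V/2 (y(V, x) = -(234 - V)/2 = -117 + V/2)
Z(v) = 3 - 2*v*(-15 + v) (Z(v) = 3 - (v + v)*(v - 15) = 3 - 2*v*(-15 + v))
(y(387, 1591) - 245998)*(1628989 + Z(-81)) = ((-117 + (½)*387) - 245998)*(1628989 + (3 - 2*(-81)² + 30*(-81))) = ((-117 + 387/2) - 245998)*(1628989 + (3 - 2*6561 - 2430)) = (153/2 - 245998)*(1628989 + (3 - 13122 - 2430)) = -491843*(1628989 - 15549)/2 = -491843/2*1613440 = -396779584960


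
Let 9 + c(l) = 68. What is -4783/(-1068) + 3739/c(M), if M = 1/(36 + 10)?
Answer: 4275449/63012 ≈ 67.851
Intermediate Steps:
M = 1/46 ≈ 0.021739
c(l) = 59 (c(l) = -9 + 68 = 59)
-4783/(-1068) + 3739/c(M) = -4783/(-1068) + 3739/59 = -4783*(-1/1068) + 3739*(1/59) = 4783/1068 + 3739/59 = 4275449/63012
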